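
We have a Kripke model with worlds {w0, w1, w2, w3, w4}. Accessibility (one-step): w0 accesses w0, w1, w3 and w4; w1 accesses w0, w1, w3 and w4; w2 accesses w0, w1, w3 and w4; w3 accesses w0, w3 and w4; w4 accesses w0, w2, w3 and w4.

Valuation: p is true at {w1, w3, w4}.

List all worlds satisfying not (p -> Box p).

{w1, w3, w4}

w0: p -> Box p is T. ✗
w1: p -> Box p is F. ✓
w2: p -> Box p is T. ✗
w3: p -> Box p is F. ✓
w4: p -> Box p is F. ✓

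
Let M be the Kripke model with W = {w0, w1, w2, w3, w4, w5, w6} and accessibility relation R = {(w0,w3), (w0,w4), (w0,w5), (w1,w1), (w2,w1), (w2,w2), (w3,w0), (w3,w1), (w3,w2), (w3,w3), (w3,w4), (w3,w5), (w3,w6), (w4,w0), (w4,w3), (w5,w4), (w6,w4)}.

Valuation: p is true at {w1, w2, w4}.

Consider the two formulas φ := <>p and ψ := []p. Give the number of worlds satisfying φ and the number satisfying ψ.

6 and 4

For <>p:
w0: successors {w3, w4, w5}; p there: w3:F, w4:T, w5:F. ✓
w1: successors {w1}; p there: w1:T. ✓
w2: successors {w1, w2}; p there: w1:T, w2:T. ✓
w3: successors {w0, w1, w2, w3, w4, w5, w6}; p there: w0:F, w1:T, w2:T, w3:F, w4:T, w5:F, w6:F. ✓
w4: successors {w0, w3}; p there: w0:F, w3:F. ✗
w5: successors {w4}; p there: w4:T. ✓
w6: successors {w4}; p there: w4:T. ✓
— 6 worlds.
For []p:
w0: successors {w3, w4, w5}; p there: w3:F, w4:T, w5:F. ✗
w1: successors {w1}; p there: w1:T. ✓
w2: successors {w1, w2}; p there: w1:T, w2:T. ✓
w3: successors {w0, w1, w2, w3, w4, w5, w6}; p there: w0:F, w1:T, w2:T, w3:F, w4:T, w5:F, w6:F. ✗
w4: successors {w0, w3}; p there: w0:F, w3:F. ✗
w5: successors {w4}; p there: w4:T. ✓
w6: successors {w4}; p there: w4:T. ✓
— 4 worlds.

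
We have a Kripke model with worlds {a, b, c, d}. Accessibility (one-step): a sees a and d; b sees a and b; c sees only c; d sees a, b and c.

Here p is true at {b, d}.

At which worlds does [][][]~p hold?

{c}

a: successors {a, d}; [][]~p there: a:F, d:F. ✗
b: successors {a, b}; [][]~p there: a:F, b:F. ✗
c: successors {c}; [][]~p there: c:T. ✓
d: successors {a, b, c}; [][]~p there: a:F, b:F, c:T. ✗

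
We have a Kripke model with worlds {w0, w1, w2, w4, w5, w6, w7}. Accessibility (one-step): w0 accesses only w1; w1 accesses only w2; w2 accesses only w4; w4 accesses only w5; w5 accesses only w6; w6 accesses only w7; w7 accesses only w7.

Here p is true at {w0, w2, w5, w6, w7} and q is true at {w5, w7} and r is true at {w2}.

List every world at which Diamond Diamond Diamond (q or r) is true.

{w1, w4, w5, w6, w7}

w0: successors {w1}; Diamond Diamond (q or r) there: w1:F. ✗
w1: successors {w2}; Diamond Diamond (q or r) there: w2:T. ✓
w2: successors {w4}; Diamond Diamond (q or r) there: w4:F. ✗
w4: successors {w5}; Diamond Diamond (q or r) there: w5:T. ✓
w5: successors {w6}; Diamond Diamond (q or r) there: w6:T. ✓
w6: successors {w7}; Diamond Diamond (q or r) there: w7:T. ✓
w7: successors {w7}; Diamond Diamond (q or r) there: w7:T. ✓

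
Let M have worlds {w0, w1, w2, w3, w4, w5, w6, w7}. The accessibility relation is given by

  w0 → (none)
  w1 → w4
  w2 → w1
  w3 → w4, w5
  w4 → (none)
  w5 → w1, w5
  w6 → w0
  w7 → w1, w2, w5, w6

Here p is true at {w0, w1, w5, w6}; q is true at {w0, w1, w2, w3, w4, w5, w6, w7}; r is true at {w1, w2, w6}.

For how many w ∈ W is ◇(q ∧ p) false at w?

w0: no successors, so ◇(q ∧ p) fails. ✗
w1: successors {w4}; q ∧ p there: w4:F. ✗
w2: successors {w1}; q ∧ p there: w1:T. ✓
w3: successors {w4, w5}; q ∧ p there: w4:F, w5:T. ✓
w4: no successors, so ◇(q ∧ p) fails. ✗
w5: successors {w1, w5}; q ∧ p there: w1:T, w5:T. ✓
w6: successors {w0}; q ∧ p there: w0:T. ✓
w7: successors {w1, w2, w5, w6}; q ∧ p there: w1:T, w2:F, w5:T, w6:T. ✓
Satisfying worlds: {w2, w3, w5, w6, w7}.
So ◇(q ∧ p) fails at the other 3 worlds.

3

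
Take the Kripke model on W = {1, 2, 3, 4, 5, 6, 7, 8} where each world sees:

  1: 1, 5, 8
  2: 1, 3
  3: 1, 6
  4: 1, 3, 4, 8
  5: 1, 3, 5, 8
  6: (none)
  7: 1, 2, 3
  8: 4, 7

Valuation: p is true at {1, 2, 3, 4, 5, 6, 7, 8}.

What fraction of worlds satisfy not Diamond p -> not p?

1: not Diamond p is F, not p is F. ✓
2: not Diamond p is F, not p is F. ✓
3: not Diamond p is F, not p is F. ✓
4: not Diamond p is F, not p is F. ✓
5: not Diamond p is F, not p is F. ✓
6: not Diamond p is T, not p is F. ✗
7: not Diamond p is F, not p is F. ✓
8: not Diamond p is F, not p is F. ✓
That's 7 of 8 worlds, so 7/8.

7/8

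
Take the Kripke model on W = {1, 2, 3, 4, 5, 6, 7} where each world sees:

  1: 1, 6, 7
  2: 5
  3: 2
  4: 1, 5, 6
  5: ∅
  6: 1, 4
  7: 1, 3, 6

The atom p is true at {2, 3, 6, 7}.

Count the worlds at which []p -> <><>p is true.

1: []p is F, <><>p is T. ✓
2: []p is F, <><>p is F. ✓
3: []p is T, <><>p is F. ✗
4: []p is F, <><>p is T. ✓
5: []p is T, <><>p is F. ✗
6: []p is F, <><>p is T. ✓
7: []p is F, <><>p is T. ✓
Satisfying worlds: {1, 2, 4, 6, 7}.

5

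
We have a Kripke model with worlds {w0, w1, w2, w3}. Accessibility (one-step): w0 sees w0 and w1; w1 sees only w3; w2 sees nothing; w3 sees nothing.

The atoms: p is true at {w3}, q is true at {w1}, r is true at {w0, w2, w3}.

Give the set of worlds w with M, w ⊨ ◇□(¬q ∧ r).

w0: successors {w0, w1}; □(¬q ∧ r) there: w0:F, w1:T. ✓
w1: successors {w3}; □(¬q ∧ r) there: w3:T. ✓
w2: no successors, so ◇□(¬q ∧ r) fails. ✗
w3: no successors, so ◇□(¬q ∧ r) fails. ✗

{w0, w1}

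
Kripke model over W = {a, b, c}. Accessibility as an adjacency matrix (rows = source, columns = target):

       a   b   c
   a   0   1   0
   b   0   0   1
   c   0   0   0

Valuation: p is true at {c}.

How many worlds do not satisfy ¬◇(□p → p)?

1

a: ◇(□p → p) is F. ✓
b: ◇(□p → p) is T. ✗
c: ◇(□p → p) is F. ✓
Satisfying worlds: {a, c}.
So ¬◇(□p → p) fails at the other 1 world.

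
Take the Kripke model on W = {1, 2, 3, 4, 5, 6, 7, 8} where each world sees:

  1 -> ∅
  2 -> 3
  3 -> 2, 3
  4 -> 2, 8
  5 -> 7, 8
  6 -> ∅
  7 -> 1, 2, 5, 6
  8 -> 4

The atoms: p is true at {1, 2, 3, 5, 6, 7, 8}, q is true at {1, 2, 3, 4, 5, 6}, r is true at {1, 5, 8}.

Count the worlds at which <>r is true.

1: no successors, so <>r fails. ✗
2: successors {3}; r there: 3:F. ✗
3: successors {2, 3}; r there: 2:F, 3:F. ✗
4: successors {2, 8}; r there: 2:F, 8:T. ✓
5: successors {7, 8}; r there: 7:F, 8:T. ✓
6: no successors, so <>r fails. ✗
7: successors {1, 2, 5, 6}; r there: 1:T, 2:F, 5:T, 6:F. ✓
8: successors {4}; r there: 4:F. ✗
Satisfying worlds: {4, 5, 7}.

3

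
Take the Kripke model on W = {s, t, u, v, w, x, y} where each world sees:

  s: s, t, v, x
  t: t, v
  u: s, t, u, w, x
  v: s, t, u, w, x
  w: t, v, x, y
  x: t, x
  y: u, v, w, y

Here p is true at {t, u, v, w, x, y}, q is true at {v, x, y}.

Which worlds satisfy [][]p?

s: successors {s, t, v, x}; []p there: s:F, t:T, v:F, x:T. ✗
t: successors {t, v}; []p there: t:T, v:F. ✗
u: successors {s, t, u, w, x}; []p there: s:F, t:T, u:F, w:T, x:T. ✗
v: successors {s, t, u, w, x}; []p there: s:F, t:T, u:F, w:T, x:T. ✗
w: successors {t, v, x, y}; []p there: t:T, v:F, x:T, y:T. ✗
x: successors {t, x}; []p there: t:T, x:T. ✓
y: successors {u, v, w, y}; []p there: u:F, v:F, w:T, y:T. ✗

{x}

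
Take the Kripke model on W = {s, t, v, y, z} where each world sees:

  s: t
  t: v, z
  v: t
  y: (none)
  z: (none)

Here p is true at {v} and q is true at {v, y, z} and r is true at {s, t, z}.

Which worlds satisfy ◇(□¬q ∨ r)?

s: successors {t}; □¬q ∨ r there: t:T. ✓
t: successors {v, z}; □¬q ∨ r there: v:T, z:T. ✓
v: successors {t}; □¬q ∨ r there: t:T. ✓
y: no successors, so ◇(□¬q ∨ r) fails. ✗
z: no successors, so ◇(□¬q ∨ r) fails. ✗

{s, t, v}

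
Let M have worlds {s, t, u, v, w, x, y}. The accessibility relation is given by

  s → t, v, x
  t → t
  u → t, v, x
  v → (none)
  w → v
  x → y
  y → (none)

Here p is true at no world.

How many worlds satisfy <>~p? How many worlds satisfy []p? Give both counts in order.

For <>~p:
s: successors {t, v, x}; ~p there: t:T, v:T, x:T. ✓
t: successors {t}; ~p there: t:T. ✓
u: successors {t, v, x}; ~p there: t:T, v:T, x:T. ✓
v: no successors, so <>~p fails. ✗
w: successors {v}; ~p there: v:T. ✓
x: successors {y}; ~p there: y:T. ✓
y: no successors, so <>~p fails. ✗
— 5 worlds.
For []p:
s: successors {t, v, x}; p there: t:F, v:F, x:F. ✗
t: successors {t}; p there: t:F. ✗
u: successors {t, v, x}; p there: t:F, v:F, x:F. ✗
v: no successors, so []p holds vacuously. ✓
w: successors {v}; p there: v:F. ✗
x: successors {y}; p there: y:F. ✗
y: no successors, so []p holds vacuously. ✓
— 2 worlds.

5 and 2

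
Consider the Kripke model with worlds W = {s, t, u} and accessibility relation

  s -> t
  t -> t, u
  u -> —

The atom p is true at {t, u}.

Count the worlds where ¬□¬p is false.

s: □¬p is F. ✓
t: □¬p is F. ✓
u: □¬p is T. ✗
Satisfying worlds: {s, t}.
So ¬□¬p fails at the other 1 world.

1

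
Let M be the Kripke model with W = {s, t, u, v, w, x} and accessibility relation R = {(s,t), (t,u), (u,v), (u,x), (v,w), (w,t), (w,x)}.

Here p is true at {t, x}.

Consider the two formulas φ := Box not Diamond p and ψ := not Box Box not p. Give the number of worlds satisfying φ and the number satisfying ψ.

For Box not Diamond p:
s: successors {t}; not Diamond p there: t:T. ✓
t: successors {u}; not Diamond p there: u:F. ✗
u: successors {v, x}; not Diamond p there: v:T, x:T. ✓
v: successors {w}; not Diamond p there: w:F. ✗
w: successors {t, x}; not Diamond p there: t:T, x:T. ✓
x: no successors, so Box not Diamond p holds vacuously. ✓
— 4 worlds.
For not Box Box not p:
s: Box Box not p is T. ✗
t: Box Box not p is F. ✓
u: Box Box not p is T. ✗
v: Box Box not p is F. ✓
w: Box Box not p is T. ✗
x: Box Box not p is T. ✗
— 2 worlds.

4 and 2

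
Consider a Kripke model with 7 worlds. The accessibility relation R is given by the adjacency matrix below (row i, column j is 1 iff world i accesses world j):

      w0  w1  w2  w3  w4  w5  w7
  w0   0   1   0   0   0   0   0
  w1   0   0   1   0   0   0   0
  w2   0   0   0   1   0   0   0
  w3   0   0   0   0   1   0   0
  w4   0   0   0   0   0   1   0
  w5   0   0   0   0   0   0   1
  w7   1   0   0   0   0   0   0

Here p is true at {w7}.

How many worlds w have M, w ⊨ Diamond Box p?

1

w0: successors {w1}; Box p there: w1:F. ✗
w1: successors {w2}; Box p there: w2:F. ✗
w2: successors {w3}; Box p there: w3:F. ✗
w3: successors {w4}; Box p there: w4:F. ✗
w4: successors {w5}; Box p there: w5:T. ✓
w5: successors {w7}; Box p there: w7:F. ✗
w7: successors {w0}; Box p there: w0:F. ✗
Satisfying worlds: {w4}.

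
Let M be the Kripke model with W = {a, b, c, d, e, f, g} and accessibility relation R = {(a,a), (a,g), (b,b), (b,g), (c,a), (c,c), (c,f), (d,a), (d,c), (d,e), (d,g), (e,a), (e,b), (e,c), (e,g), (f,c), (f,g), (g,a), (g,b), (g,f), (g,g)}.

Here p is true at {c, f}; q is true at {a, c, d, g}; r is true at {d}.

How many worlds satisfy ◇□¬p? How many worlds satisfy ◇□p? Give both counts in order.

6 and 0

For ◇□¬p:
a: successors {a, g}; □¬p there: a:T, g:F. ✓
b: successors {b, g}; □¬p there: b:T, g:F. ✓
c: successors {a, c, f}; □¬p there: a:T, c:F, f:F. ✓
d: successors {a, c, e, g}; □¬p there: a:T, c:F, e:F, g:F. ✓
e: successors {a, b, c, g}; □¬p there: a:T, b:T, c:F, g:F. ✓
f: successors {c, g}; □¬p there: c:F, g:F. ✗
g: successors {a, b, f, g}; □¬p there: a:T, b:T, f:F, g:F. ✓
— 6 worlds.
For ◇□p:
a: successors {a, g}; □p there: a:F, g:F. ✗
b: successors {b, g}; □p there: b:F, g:F. ✗
c: successors {a, c, f}; □p there: a:F, c:F, f:F. ✗
d: successors {a, c, e, g}; □p there: a:F, c:F, e:F, g:F. ✗
e: successors {a, b, c, g}; □p there: a:F, b:F, c:F, g:F. ✗
f: successors {c, g}; □p there: c:F, g:F. ✗
g: successors {a, b, f, g}; □p there: a:F, b:F, f:F, g:F. ✗
— 0 worlds.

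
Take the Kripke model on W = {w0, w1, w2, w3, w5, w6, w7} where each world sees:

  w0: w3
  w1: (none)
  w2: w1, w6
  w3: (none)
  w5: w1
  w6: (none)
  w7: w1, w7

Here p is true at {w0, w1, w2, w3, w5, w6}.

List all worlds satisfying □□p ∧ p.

{w0, w1, w2, w3, w5, w6}

w0: □□p is T, p is T. ✓
w1: □□p is T, p is T. ✓
w2: □□p is T, p is T. ✓
w3: □□p is T, p is T. ✓
w5: □□p is T, p is T. ✓
w6: □□p is T, p is T. ✓
w7: □□p is F, p is F. ✗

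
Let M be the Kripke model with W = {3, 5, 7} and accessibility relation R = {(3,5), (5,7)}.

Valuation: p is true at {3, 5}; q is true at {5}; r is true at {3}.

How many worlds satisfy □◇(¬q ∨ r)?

3: successors {5}; ◇(¬q ∨ r) there: 5:T. ✓
5: successors {7}; ◇(¬q ∨ r) there: 7:F. ✗
7: no successors, so □◇(¬q ∨ r) holds vacuously. ✓
Satisfying worlds: {3, 7}.

2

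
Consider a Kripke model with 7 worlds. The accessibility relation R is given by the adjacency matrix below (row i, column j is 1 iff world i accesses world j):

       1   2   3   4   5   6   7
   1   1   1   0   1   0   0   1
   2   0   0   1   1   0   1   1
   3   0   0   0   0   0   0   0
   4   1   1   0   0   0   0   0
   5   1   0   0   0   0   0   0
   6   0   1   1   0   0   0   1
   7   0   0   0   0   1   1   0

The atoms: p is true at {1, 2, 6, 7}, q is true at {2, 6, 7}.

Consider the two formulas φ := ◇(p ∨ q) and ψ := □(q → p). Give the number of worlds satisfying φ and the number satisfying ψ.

6 and 7

For ◇(p ∨ q):
1: successors {1, 2, 4, 7}; p ∨ q there: 1:T, 2:T, 4:F, 7:T. ✓
2: successors {3, 4, 6, 7}; p ∨ q there: 3:F, 4:F, 6:T, 7:T. ✓
3: no successors, so ◇(p ∨ q) fails. ✗
4: successors {1, 2}; p ∨ q there: 1:T, 2:T. ✓
5: successors {1}; p ∨ q there: 1:T. ✓
6: successors {2, 3, 7}; p ∨ q there: 2:T, 3:F, 7:T. ✓
7: successors {5, 6}; p ∨ q there: 5:F, 6:T. ✓
— 6 worlds.
For □(q → p):
1: successors {1, 2, 4, 7}; q → p there: 1:T, 2:T, 4:T, 7:T. ✓
2: successors {3, 4, 6, 7}; q → p there: 3:T, 4:T, 6:T, 7:T. ✓
3: no successors, so □(q → p) holds vacuously. ✓
4: successors {1, 2}; q → p there: 1:T, 2:T. ✓
5: successors {1}; q → p there: 1:T. ✓
6: successors {2, 3, 7}; q → p there: 2:T, 3:T, 7:T. ✓
7: successors {5, 6}; q → p there: 5:T, 6:T. ✓
— 7 worlds.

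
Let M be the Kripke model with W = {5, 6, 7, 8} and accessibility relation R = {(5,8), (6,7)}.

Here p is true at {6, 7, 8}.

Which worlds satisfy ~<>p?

5: <>p is T. ✗
6: <>p is T. ✗
7: <>p is F. ✓
8: <>p is F. ✓

{7, 8}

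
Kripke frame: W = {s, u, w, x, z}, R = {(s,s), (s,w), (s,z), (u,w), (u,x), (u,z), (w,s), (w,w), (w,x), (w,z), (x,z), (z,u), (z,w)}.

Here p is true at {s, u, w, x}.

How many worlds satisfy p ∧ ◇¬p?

4

s: p is T, ◇¬p is T. ✓
u: p is T, ◇¬p is T. ✓
w: p is T, ◇¬p is T. ✓
x: p is T, ◇¬p is T. ✓
z: p is F, ◇¬p is F. ✗
Satisfying worlds: {s, u, w, x}.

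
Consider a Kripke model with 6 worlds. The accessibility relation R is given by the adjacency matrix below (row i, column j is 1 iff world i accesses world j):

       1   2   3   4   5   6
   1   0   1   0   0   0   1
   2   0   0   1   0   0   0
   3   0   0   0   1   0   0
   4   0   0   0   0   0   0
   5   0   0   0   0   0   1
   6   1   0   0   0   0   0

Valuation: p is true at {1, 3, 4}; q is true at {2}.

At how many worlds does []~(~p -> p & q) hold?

1: successors {2, 6}; ~(~p -> p & q) there: 2:T, 6:T. ✓
2: successors {3}; ~(~p -> p & q) there: 3:F. ✗
3: successors {4}; ~(~p -> p & q) there: 4:F. ✗
4: no successors, so []~(~p -> p & q) holds vacuously. ✓
5: successors {6}; ~(~p -> p & q) there: 6:T. ✓
6: successors {1}; ~(~p -> p & q) there: 1:F. ✗
Satisfying worlds: {1, 4, 5}.

3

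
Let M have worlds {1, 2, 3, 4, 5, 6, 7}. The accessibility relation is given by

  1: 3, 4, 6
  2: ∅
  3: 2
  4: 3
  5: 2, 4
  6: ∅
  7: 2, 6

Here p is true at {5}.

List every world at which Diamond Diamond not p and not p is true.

{1, 4}

1: Diamond Diamond not p is T, not p is T. ✓
2: Diamond Diamond not p is F, not p is T. ✗
3: Diamond Diamond not p is F, not p is T. ✗
4: Diamond Diamond not p is T, not p is T. ✓
5: Diamond Diamond not p is T, not p is F. ✗
6: Diamond Diamond not p is F, not p is T. ✗
7: Diamond Diamond not p is F, not p is T. ✗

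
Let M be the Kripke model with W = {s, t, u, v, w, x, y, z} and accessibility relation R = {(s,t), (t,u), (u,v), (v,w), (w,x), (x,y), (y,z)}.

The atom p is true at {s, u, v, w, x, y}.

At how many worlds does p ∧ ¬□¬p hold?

s: p is T, ¬□¬p is F. ✗
t: p is F, ¬□¬p is T. ✗
u: p is T, ¬□¬p is T. ✓
v: p is T, ¬□¬p is T. ✓
w: p is T, ¬□¬p is T. ✓
x: p is T, ¬□¬p is T. ✓
y: p is T, ¬□¬p is F. ✗
z: p is F, ¬□¬p is F. ✗
Satisfying worlds: {u, v, w, x}.

4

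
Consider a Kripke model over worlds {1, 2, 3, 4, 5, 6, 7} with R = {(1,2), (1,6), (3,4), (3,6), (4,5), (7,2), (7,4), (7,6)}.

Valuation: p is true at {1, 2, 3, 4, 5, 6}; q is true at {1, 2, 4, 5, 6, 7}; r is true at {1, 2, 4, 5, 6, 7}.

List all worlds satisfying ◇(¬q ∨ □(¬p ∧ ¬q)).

1: successors {2, 6}; ¬q ∨ □(¬p ∧ ¬q) there: 2:T, 6:T. ✓
2: no successors, so ◇(¬q ∨ □(¬p ∧ ¬q)) fails. ✗
3: successors {4, 6}; ¬q ∨ □(¬p ∧ ¬q) there: 4:F, 6:T. ✓
4: successors {5}; ¬q ∨ □(¬p ∧ ¬q) there: 5:T. ✓
5: no successors, so ◇(¬q ∨ □(¬p ∧ ¬q)) fails. ✗
6: no successors, so ◇(¬q ∨ □(¬p ∧ ¬q)) fails. ✗
7: successors {2, 4, 6}; ¬q ∨ □(¬p ∧ ¬q) there: 2:T, 4:F, 6:T. ✓

{1, 3, 4, 7}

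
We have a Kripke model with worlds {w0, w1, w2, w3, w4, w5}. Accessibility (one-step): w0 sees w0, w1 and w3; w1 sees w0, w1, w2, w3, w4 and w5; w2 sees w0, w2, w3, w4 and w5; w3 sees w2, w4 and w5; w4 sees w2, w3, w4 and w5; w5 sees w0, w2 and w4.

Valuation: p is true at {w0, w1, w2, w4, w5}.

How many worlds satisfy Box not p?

w0: successors {w0, w1, w3}; not p there: w0:F, w1:F, w3:T. ✗
w1: successors {w0, w1, w2, w3, w4, w5}; not p there: w0:F, w1:F, w2:F, w3:T, w4:F, w5:F. ✗
w2: successors {w0, w2, w3, w4, w5}; not p there: w0:F, w2:F, w3:T, w4:F, w5:F. ✗
w3: successors {w2, w4, w5}; not p there: w2:F, w4:F, w5:F. ✗
w4: successors {w2, w3, w4, w5}; not p there: w2:F, w3:T, w4:F, w5:F. ✗
w5: successors {w0, w2, w4}; not p there: w0:F, w2:F, w4:F. ✗
Satisfying worlds: ∅.

0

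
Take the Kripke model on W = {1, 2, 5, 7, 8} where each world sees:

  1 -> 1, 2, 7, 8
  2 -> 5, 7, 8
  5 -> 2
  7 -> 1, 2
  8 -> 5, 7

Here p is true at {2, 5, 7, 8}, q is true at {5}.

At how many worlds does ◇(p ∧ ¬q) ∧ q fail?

4

1: ◇(p ∧ ¬q) is T, q is F. ✗
2: ◇(p ∧ ¬q) is T, q is F. ✗
5: ◇(p ∧ ¬q) is T, q is T. ✓
7: ◇(p ∧ ¬q) is T, q is F. ✗
8: ◇(p ∧ ¬q) is T, q is F. ✗
Satisfying worlds: {5}.
So ◇(p ∧ ¬q) ∧ q fails at the other 4 worlds.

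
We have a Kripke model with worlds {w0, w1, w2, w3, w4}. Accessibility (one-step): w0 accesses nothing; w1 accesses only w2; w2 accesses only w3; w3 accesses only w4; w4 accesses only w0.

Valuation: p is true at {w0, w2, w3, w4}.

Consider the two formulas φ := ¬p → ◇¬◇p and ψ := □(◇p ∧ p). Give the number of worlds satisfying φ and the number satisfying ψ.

For ¬p → ◇¬◇p:
w0: ¬p is F, ◇¬◇p is F. ✓
w1: ¬p is T, ◇¬◇p is F. ✗
w2: ¬p is F, ◇¬◇p is F. ✓
w3: ¬p is F, ◇¬◇p is F. ✓
w4: ¬p is F, ◇¬◇p is T. ✓
— 4 worlds.
For □(◇p ∧ p):
w0: no successors, so □(◇p ∧ p) holds vacuously. ✓
w1: successors {w2}; ◇p ∧ p there: w2:T. ✓
w2: successors {w3}; ◇p ∧ p there: w3:T. ✓
w3: successors {w4}; ◇p ∧ p there: w4:T. ✓
w4: successors {w0}; ◇p ∧ p there: w0:F. ✗
— 4 worlds.

4 and 4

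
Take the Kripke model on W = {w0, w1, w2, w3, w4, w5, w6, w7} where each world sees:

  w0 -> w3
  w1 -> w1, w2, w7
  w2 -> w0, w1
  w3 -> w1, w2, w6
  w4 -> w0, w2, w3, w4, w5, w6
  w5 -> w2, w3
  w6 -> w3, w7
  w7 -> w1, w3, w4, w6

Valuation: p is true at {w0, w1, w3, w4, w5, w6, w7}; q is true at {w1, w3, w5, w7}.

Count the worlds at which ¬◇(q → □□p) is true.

w0: ◇(q → □□p) is F. ✓
w1: ◇(q → □□p) is T. ✗
w2: ◇(q → □□p) is T. ✗
w3: ◇(q → □□p) is T. ✗
w4: ◇(q → □□p) is T. ✗
w5: ◇(q → □□p) is T. ✗
w6: ◇(q → □□p) is F. ✓
w7: ◇(q → □□p) is T. ✗
Satisfying worlds: {w0, w6}.

2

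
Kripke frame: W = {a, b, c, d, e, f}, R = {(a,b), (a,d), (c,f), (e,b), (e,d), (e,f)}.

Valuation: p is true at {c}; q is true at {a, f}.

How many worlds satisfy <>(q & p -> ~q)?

3

a: successors {b, d}; q & p -> ~q there: b:T, d:T. ✓
b: no successors, so <>(q & p -> ~q) fails. ✗
c: successors {f}; q & p -> ~q there: f:T. ✓
d: no successors, so <>(q & p -> ~q) fails. ✗
e: successors {b, d, f}; q & p -> ~q there: b:T, d:T, f:T. ✓
f: no successors, so <>(q & p -> ~q) fails. ✗
Satisfying worlds: {a, c, e}.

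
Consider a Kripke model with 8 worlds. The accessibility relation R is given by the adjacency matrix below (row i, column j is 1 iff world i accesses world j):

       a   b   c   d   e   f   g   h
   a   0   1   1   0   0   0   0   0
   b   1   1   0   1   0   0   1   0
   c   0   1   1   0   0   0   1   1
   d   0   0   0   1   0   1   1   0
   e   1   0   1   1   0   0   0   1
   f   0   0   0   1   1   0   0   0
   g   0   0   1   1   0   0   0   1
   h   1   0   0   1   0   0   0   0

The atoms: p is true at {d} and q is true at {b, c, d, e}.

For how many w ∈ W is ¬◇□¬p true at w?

a: ◇□¬p is T. ✗
b: ◇□¬p is T. ✗
c: ◇□¬p is T. ✗
d: ◇□¬p is F. ✓
e: ◇□¬p is T. ✗
f: ◇□¬p is F. ✓
g: ◇□¬p is T. ✗
h: ◇□¬p is T. ✗
Satisfying worlds: {d, f}.

2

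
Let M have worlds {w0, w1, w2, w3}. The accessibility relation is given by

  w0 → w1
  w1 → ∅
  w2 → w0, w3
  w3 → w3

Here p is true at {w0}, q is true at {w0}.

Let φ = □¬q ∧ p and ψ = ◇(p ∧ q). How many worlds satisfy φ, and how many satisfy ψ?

1 and 1

For □¬q ∧ p:
w0: □¬q is T, p is T. ✓
w1: □¬q is T, p is F. ✗
w2: □¬q is F, p is F. ✗
w3: □¬q is T, p is F. ✗
— 1 world.
For ◇(p ∧ q):
w0: successors {w1}; p ∧ q there: w1:F. ✗
w1: no successors, so ◇(p ∧ q) fails. ✗
w2: successors {w0, w3}; p ∧ q there: w0:T, w3:F. ✓
w3: successors {w3}; p ∧ q there: w3:F. ✗
— 1 world.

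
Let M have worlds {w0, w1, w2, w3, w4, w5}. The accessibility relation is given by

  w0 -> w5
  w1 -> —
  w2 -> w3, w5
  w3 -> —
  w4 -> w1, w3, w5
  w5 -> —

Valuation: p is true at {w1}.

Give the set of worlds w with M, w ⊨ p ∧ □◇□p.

{w1}

w0: p is F, □◇□p is F. ✗
w1: p is T, □◇□p is T. ✓
w2: p is F, □◇□p is F. ✗
w3: p is F, □◇□p is T. ✗
w4: p is F, □◇□p is F. ✗
w5: p is F, □◇□p is T. ✗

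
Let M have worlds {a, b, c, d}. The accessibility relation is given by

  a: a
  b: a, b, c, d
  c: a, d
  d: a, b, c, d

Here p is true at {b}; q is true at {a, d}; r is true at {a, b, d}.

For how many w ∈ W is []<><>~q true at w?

a: successors {a}; <><>~q there: a:F. ✗
b: successors {a, b, c, d}; <><>~q there: a:F, b:T, c:T, d:T. ✗
c: successors {a, d}; <><>~q there: a:F, d:T. ✗
d: successors {a, b, c, d}; <><>~q there: a:F, b:T, c:T, d:T. ✗
Satisfying worlds: ∅.

0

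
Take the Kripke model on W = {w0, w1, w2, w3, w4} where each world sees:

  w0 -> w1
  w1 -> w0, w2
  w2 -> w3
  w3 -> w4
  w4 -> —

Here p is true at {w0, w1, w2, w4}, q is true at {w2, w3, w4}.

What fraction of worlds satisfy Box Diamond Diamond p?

w0: successors {w1}; Diamond Diamond p there: w1:T. ✓
w1: successors {w0, w2}; Diamond Diamond p there: w0:T, w2:T. ✓
w2: successors {w3}; Diamond Diamond p there: w3:F. ✗
w3: successors {w4}; Diamond Diamond p there: w4:F. ✗
w4: no successors, so Box Diamond Diamond p holds vacuously. ✓
That's 3 of 5 worlds, so 3/5.

3/5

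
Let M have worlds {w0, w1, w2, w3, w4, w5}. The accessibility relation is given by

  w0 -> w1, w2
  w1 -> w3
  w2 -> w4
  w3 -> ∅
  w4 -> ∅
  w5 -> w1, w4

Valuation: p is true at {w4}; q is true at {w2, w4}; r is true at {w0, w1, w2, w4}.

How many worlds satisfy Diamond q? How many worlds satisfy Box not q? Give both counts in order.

3 and 3

For Diamond q:
w0: successors {w1, w2}; q there: w1:F, w2:T. ✓
w1: successors {w3}; q there: w3:F. ✗
w2: successors {w4}; q there: w4:T. ✓
w3: no successors, so Diamond q fails. ✗
w4: no successors, so Diamond q fails. ✗
w5: successors {w1, w4}; q there: w1:F, w4:T. ✓
— 3 worlds.
For Box not q:
w0: successors {w1, w2}; not q there: w1:T, w2:F. ✗
w1: successors {w3}; not q there: w3:T. ✓
w2: successors {w4}; not q there: w4:F. ✗
w3: no successors, so Box not q holds vacuously. ✓
w4: no successors, so Box not q holds vacuously. ✓
w5: successors {w1, w4}; not q there: w1:T, w4:F. ✗
— 3 worlds.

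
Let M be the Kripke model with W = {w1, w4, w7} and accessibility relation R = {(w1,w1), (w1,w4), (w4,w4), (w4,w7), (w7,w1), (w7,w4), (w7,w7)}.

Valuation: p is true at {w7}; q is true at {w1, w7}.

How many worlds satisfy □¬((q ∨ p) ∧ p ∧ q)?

1

w1: successors {w1, w4}; ¬((q ∨ p) ∧ p ∧ q) there: w1:T, w4:T. ✓
w4: successors {w4, w7}; ¬((q ∨ p) ∧ p ∧ q) there: w4:T, w7:F. ✗
w7: successors {w1, w4, w7}; ¬((q ∨ p) ∧ p ∧ q) there: w1:T, w4:T, w7:F. ✗
Satisfying worlds: {w1}.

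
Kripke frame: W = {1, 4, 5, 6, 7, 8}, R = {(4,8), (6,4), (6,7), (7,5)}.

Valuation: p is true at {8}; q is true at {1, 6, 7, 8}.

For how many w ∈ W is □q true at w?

1: no successors, so □q holds vacuously. ✓
4: successors {8}; q there: 8:T. ✓
5: no successors, so □q holds vacuously. ✓
6: successors {4, 7}; q there: 4:F, 7:T. ✗
7: successors {5}; q there: 5:F. ✗
8: no successors, so □q holds vacuously. ✓
Satisfying worlds: {1, 4, 5, 8}.

4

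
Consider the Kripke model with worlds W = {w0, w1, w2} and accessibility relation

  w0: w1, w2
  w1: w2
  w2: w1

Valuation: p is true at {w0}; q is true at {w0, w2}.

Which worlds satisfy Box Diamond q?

w0: successors {w1, w2}; Diamond q there: w1:T, w2:F. ✗
w1: successors {w2}; Diamond q there: w2:F. ✗
w2: successors {w1}; Diamond q there: w1:T. ✓

{w2}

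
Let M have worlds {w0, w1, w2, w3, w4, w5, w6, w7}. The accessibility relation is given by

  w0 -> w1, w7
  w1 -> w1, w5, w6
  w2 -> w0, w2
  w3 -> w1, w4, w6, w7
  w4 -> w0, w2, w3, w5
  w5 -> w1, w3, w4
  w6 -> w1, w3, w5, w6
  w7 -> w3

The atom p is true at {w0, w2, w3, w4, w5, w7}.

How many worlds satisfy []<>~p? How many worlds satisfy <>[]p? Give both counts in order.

3 and 5

For []<>~p:
w0: successors {w1, w7}; <>~p there: w1:T, w7:F. ✗
w1: successors {w1, w5, w6}; <>~p there: w1:T, w5:T, w6:T. ✓
w2: successors {w0, w2}; <>~p there: w0:T, w2:F. ✗
w3: successors {w1, w4, w6, w7}; <>~p there: w1:T, w4:F, w6:T, w7:F. ✗
w4: successors {w0, w2, w3, w5}; <>~p there: w0:T, w2:F, w3:T, w5:T. ✗
w5: successors {w1, w3, w4}; <>~p there: w1:T, w3:T, w4:F. ✗
w6: successors {w1, w3, w5, w6}; <>~p there: w1:T, w3:T, w5:T, w6:T. ✓
w7: successors {w3}; <>~p there: w3:T. ✓
— 3 worlds.
For <>[]p:
w0: successors {w1, w7}; []p there: w1:F, w7:T. ✓
w1: successors {w1, w5, w6}; []p there: w1:F, w5:F, w6:F. ✗
w2: successors {w0, w2}; []p there: w0:F, w2:T. ✓
w3: successors {w1, w4, w6, w7}; []p there: w1:F, w4:T, w6:F, w7:T. ✓
w4: successors {w0, w2, w3, w5}; []p there: w0:F, w2:T, w3:F, w5:F. ✓
w5: successors {w1, w3, w4}; []p there: w1:F, w3:F, w4:T. ✓
w6: successors {w1, w3, w5, w6}; []p there: w1:F, w3:F, w5:F, w6:F. ✗
w7: successors {w3}; []p there: w3:F. ✗
— 5 worlds.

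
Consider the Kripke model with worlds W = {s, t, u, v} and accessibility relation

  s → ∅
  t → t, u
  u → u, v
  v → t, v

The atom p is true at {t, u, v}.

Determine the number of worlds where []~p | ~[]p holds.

s: []~p is T, ~[]p is F. ✓
t: []~p is F, ~[]p is F. ✗
u: []~p is F, ~[]p is F. ✗
v: []~p is F, ~[]p is F. ✗
Satisfying worlds: {s}.

1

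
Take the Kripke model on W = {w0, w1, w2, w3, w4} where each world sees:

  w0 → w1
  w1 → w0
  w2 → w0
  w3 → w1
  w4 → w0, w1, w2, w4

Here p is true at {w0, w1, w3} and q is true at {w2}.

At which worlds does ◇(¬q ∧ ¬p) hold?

{w4}

w0: successors {w1}; ¬q ∧ ¬p there: w1:F. ✗
w1: successors {w0}; ¬q ∧ ¬p there: w0:F. ✗
w2: successors {w0}; ¬q ∧ ¬p there: w0:F. ✗
w3: successors {w1}; ¬q ∧ ¬p there: w1:F. ✗
w4: successors {w0, w1, w2, w4}; ¬q ∧ ¬p there: w0:F, w1:F, w2:F, w4:T. ✓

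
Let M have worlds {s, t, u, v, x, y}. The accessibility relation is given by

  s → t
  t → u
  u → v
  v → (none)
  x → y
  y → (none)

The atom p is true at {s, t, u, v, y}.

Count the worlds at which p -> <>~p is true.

1

s: p is T, <>~p is F. ✗
t: p is T, <>~p is F. ✗
u: p is T, <>~p is F. ✗
v: p is T, <>~p is F. ✗
x: p is F, <>~p is F. ✓
y: p is T, <>~p is F. ✗
Satisfying worlds: {x}.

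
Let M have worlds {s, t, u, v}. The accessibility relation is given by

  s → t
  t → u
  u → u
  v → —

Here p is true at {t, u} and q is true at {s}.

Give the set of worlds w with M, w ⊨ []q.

{v}

s: successors {t}; q there: t:F. ✗
t: successors {u}; q there: u:F. ✗
u: successors {u}; q there: u:F. ✗
v: no successors, so []q holds vacuously. ✓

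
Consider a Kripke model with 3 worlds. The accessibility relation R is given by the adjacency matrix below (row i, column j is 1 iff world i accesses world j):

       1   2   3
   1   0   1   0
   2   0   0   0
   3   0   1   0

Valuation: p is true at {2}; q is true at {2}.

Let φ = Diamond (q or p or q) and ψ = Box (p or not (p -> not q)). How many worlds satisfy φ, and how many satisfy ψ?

2 and 3

For Diamond (q or p or q):
1: successors {2}; q or p or q there: 2:T. ✓
2: no successors, so Diamond (q or p or q) fails. ✗
3: successors {2}; q or p or q there: 2:T. ✓
— 2 worlds.
For Box (p or not (p -> not q)):
1: successors {2}; p or not (p -> not q) there: 2:T. ✓
2: no successors, so Box (p or not (p -> not q)) holds vacuously. ✓
3: successors {2}; p or not (p -> not q) there: 2:T. ✓
— 3 worlds.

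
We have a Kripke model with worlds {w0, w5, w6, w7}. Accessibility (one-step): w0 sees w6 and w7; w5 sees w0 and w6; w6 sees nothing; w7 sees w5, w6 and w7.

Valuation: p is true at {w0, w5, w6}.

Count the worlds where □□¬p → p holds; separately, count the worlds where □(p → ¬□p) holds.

For □□¬p → p:
w0: □□¬p is F, p is T. ✓
w5: □□¬p is F, p is T. ✓
w6: □□¬p is T, p is T. ✓
w7: □□¬p is F, p is F. ✓
— 4 worlds.
For □(p → ¬□p):
w0: successors {w6, w7}; p → ¬□p there: w6:F, w7:T. ✗
w5: successors {w0, w6}; p → ¬□p there: w0:T, w6:F. ✗
w6: no successors, so □(p → ¬□p) holds vacuously. ✓
w7: successors {w5, w6, w7}; p → ¬□p there: w5:F, w6:F, w7:T. ✗
— 1 world.

4 and 1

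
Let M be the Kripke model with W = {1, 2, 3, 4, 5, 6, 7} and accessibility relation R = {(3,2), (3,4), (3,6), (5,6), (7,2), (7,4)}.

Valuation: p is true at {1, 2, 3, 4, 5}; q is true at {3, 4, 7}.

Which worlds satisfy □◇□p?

1: no successors, so □◇□p holds vacuously. ✓
2: no successors, so □◇□p holds vacuously. ✓
3: successors {2, 4, 6}; ◇□p there: 2:F, 4:F, 6:F. ✗
4: no successors, so □◇□p holds vacuously. ✓
5: successors {6}; ◇□p there: 6:F. ✗
6: no successors, so □◇□p holds vacuously. ✓
7: successors {2, 4}; ◇□p there: 2:F, 4:F. ✗

{1, 2, 4, 6}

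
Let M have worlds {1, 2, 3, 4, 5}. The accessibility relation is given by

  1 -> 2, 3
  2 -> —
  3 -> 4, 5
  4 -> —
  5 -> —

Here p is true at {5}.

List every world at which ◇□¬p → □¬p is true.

1: ◇□¬p is T, □¬p is T. ✓
2: ◇□¬p is F, □¬p is T. ✓
3: ◇□¬p is T, □¬p is F. ✗
4: ◇□¬p is F, □¬p is T. ✓
5: ◇□¬p is F, □¬p is T. ✓

{1, 2, 4, 5}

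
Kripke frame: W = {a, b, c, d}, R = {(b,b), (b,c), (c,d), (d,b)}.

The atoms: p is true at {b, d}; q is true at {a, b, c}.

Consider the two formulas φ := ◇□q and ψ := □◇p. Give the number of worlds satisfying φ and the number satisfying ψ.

For ◇□q:
a: no successors, so ◇□q fails. ✗
b: successors {b, c}; □q there: b:T, c:F. ✓
c: successors {d}; □q there: d:T. ✓
d: successors {b}; □q there: b:T. ✓
— 3 worlds.
For □◇p:
a: no successors, so □◇p holds vacuously. ✓
b: successors {b, c}; ◇p there: b:T, c:T. ✓
c: successors {d}; ◇p there: d:T. ✓
d: successors {b}; ◇p there: b:T. ✓
— 4 worlds.

3 and 4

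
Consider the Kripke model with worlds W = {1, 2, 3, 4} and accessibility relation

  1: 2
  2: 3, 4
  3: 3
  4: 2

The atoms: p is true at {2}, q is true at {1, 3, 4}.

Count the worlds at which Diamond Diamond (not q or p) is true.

1

1: successors {2}; Diamond (not q or p) there: 2:F. ✗
2: successors {3, 4}; Diamond (not q or p) there: 3:F, 4:T. ✓
3: successors {3}; Diamond (not q or p) there: 3:F. ✗
4: successors {2}; Diamond (not q or p) there: 2:F. ✗
Satisfying worlds: {2}.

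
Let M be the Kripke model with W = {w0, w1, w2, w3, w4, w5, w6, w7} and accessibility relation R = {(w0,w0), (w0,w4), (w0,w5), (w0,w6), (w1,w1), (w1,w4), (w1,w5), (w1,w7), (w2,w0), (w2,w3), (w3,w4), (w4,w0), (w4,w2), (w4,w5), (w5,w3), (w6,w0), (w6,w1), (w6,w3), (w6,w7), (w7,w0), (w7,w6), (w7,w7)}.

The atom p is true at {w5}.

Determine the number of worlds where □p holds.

w0: successors {w0, w4, w5, w6}; p there: w0:F, w4:F, w5:T, w6:F. ✗
w1: successors {w1, w4, w5, w7}; p there: w1:F, w4:F, w5:T, w7:F. ✗
w2: successors {w0, w3}; p there: w0:F, w3:F. ✗
w3: successors {w4}; p there: w4:F. ✗
w4: successors {w0, w2, w5}; p there: w0:F, w2:F, w5:T. ✗
w5: successors {w3}; p there: w3:F. ✗
w6: successors {w0, w1, w3, w7}; p there: w0:F, w1:F, w3:F, w7:F. ✗
w7: successors {w0, w6, w7}; p there: w0:F, w6:F, w7:F. ✗
Satisfying worlds: ∅.

0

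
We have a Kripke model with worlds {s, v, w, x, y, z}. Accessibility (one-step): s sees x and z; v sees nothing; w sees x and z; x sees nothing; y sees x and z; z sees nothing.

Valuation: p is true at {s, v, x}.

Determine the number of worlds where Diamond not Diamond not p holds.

3

s: successors {x, z}; not Diamond not p there: x:T, z:T. ✓
v: no successors, so Diamond not Diamond not p fails. ✗
w: successors {x, z}; not Diamond not p there: x:T, z:T. ✓
x: no successors, so Diamond not Diamond not p fails. ✗
y: successors {x, z}; not Diamond not p there: x:T, z:T. ✓
z: no successors, so Diamond not Diamond not p fails. ✗
Satisfying worlds: {s, w, y}.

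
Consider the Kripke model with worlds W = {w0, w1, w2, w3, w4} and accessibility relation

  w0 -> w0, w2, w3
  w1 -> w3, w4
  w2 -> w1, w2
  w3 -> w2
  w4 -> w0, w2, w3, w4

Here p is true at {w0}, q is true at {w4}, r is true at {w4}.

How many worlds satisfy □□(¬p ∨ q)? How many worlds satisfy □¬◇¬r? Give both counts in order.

2 and 0

For □□(¬p ∨ q):
w0: successors {w0, w2, w3}; □(¬p ∨ q) there: w0:F, w2:T, w3:T. ✗
w1: successors {w3, w4}; □(¬p ∨ q) there: w3:T, w4:F. ✗
w2: successors {w1, w2}; □(¬p ∨ q) there: w1:T, w2:T. ✓
w3: successors {w2}; □(¬p ∨ q) there: w2:T. ✓
w4: successors {w0, w2, w3, w4}; □(¬p ∨ q) there: w0:F, w2:T, w3:T, w4:F. ✗
— 2 worlds.
For □¬◇¬r:
w0: successors {w0, w2, w3}; ¬◇¬r there: w0:F, w2:F, w3:F. ✗
w1: successors {w3, w4}; ¬◇¬r there: w3:F, w4:F. ✗
w2: successors {w1, w2}; ¬◇¬r there: w1:F, w2:F. ✗
w3: successors {w2}; ¬◇¬r there: w2:F. ✗
w4: successors {w0, w2, w3, w4}; ¬◇¬r there: w0:F, w2:F, w3:F, w4:F. ✗
— 0 worlds.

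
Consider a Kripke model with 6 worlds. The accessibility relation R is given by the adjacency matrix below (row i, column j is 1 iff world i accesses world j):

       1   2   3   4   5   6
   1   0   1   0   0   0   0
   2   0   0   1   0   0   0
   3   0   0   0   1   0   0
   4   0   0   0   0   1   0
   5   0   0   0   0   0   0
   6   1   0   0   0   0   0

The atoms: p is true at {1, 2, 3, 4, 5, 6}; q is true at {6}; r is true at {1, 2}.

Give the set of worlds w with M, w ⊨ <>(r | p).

1: successors {2}; r | p there: 2:T. ✓
2: successors {3}; r | p there: 3:T. ✓
3: successors {4}; r | p there: 4:T. ✓
4: successors {5}; r | p there: 5:T. ✓
5: no successors, so <>(r | p) fails. ✗
6: successors {1}; r | p there: 1:T. ✓

{1, 2, 3, 4, 6}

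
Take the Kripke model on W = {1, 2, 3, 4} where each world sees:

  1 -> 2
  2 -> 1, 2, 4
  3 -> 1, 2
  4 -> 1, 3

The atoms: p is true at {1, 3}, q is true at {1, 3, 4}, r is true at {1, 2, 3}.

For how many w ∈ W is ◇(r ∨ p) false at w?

0

1: successors {2}; r ∨ p there: 2:T. ✓
2: successors {1, 2, 4}; r ∨ p there: 1:T, 2:T, 4:F. ✓
3: successors {1, 2}; r ∨ p there: 1:T, 2:T. ✓
4: successors {1, 3}; r ∨ p there: 1:T, 3:T. ✓
Satisfying worlds: {1, 2, 3, 4}.
So ◇(r ∨ p) fails at the other 0 worlds.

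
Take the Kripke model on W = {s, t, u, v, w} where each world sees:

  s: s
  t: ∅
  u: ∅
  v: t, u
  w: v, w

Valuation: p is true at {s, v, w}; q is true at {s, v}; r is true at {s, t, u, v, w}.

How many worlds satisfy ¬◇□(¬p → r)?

2

s: ◇□(¬p → r) is T. ✗
t: ◇□(¬p → r) is F. ✓
u: ◇□(¬p → r) is F. ✓
v: ◇□(¬p → r) is T. ✗
w: ◇□(¬p → r) is T. ✗
Satisfying worlds: {t, u}.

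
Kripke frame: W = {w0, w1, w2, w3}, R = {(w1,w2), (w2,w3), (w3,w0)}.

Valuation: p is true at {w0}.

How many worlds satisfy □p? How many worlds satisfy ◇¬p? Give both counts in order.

For □p:
w0: no successors, so □p holds vacuously. ✓
w1: successors {w2}; p there: w2:F. ✗
w2: successors {w3}; p there: w3:F. ✗
w3: successors {w0}; p there: w0:T. ✓
— 2 worlds.
For ◇¬p:
w0: no successors, so ◇¬p fails. ✗
w1: successors {w2}; ¬p there: w2:T. ✓
w2: successors {w3}; ¬p there: w3:T. ✓
w3: successors {w0}; ¬p there: w0:F. ✗
— 2 worlds.

2 and 2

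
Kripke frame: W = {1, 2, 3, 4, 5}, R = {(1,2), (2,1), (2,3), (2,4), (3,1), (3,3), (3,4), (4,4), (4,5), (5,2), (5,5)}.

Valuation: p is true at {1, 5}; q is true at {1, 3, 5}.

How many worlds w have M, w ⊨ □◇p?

3

1: successors {2}; ◇p there: 2:T. ✓
2: successors {1, 3, 4}; ◇p there: 1:F, 3:T, 4:T. ✗
3: successors {1, 3, 4}; ◇p there: 1:F, 3:T, 4:T. ✗
4: successors {4, 5}; ◇p there: 4:T, 5:T. ✓
5: successors {2, 5}; ◇p there: 2:T, 5:T. ✓
Satisfying worlds: {1, 4, 5}.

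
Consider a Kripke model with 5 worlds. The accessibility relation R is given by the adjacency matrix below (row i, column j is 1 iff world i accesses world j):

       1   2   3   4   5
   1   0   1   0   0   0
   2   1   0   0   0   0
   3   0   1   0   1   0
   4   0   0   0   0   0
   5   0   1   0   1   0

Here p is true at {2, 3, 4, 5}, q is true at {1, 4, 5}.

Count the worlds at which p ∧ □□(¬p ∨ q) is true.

3

1: p is F, □□(¬p ∨ q) is T. ✗
2: p is T, □□(¬p ∨ q) is F. ✗
3: p is T, □□(¬p ∨ q) is T. ✓
4: p is T, □□(¬p ∨ q) is T. ✓
5: p is T, □□(¬p ∨ q) is T. ✓
Satisfying worlds: {3, 4, 5}.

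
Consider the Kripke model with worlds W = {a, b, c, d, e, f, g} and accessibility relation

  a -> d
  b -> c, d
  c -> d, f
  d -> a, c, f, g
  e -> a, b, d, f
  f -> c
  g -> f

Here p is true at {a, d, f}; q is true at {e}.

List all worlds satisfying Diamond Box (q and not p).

∅

a: successors {d}; Box (q and not p) there: d:F. ✗
b: successors {c, d}; Box (q and not p) there: c:F, d:F. ✗
c: successors {d, f}; Box (q and not p) there: d:F, f:F. ✗
d: successors {a, c, f, g}; Box (q and not p) there: a:F, c:F, f:F, g:F. ✗
e: successors {a, b, d, f}; Box (q and not p) there: a:F, b:F, d:F, f:F. ✗
f: successors {c}; Box (q and not p) there: c:F. ✗
g: successors {f}; Box (q and not p) there: f:F. ✗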